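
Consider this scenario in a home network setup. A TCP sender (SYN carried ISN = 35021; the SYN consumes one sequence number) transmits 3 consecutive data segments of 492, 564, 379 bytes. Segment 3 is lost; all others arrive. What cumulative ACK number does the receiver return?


SYN uses sequence number 35021; first data byte = ISN + 1 = 35022.
Segment 1: SEQ = 35022, len = 492 B, covers [35022, 35513]
Segment 2: SEQ = 35514, len = 564 B, covers [35514, 36077]
Segment 3: SEQ = 36078, len = 379 B, covers [36078, 36456] [LOST]
In-order data received: bytes [35022, 36077] (segments 1..2).
Segment 3 missing -> gap begins at byte 36078.
Cumulative ACK = next expected in-order byte = 35022 + 492 + 564 = 36078

36078


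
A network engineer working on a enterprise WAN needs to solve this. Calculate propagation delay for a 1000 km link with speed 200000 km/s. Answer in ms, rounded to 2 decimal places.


Given: distance = 1000 km, speed = 200000 km/s
Delay = distance / speed = 1000 / 200000 seconds
Delay in ms = 1000 * 1000 / 200000
Delay = 5.0000 ms
Rounded to 2 dp = 5.00 ms

5.00


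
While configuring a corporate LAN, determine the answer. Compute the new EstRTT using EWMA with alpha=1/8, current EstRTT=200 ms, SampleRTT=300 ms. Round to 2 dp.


Given: EstRTT = 200 ms, SampleRTT = 300 ms, alpha = 1/8
New EstRTT = (1 - alpha) * EstRTT + alpha * SampleRTT
(7/8) * 200 = 175
(1/8) * 300 = 37.5
New EstRTT = 175 + 37.5 = 212.5 ms -> 212.50 ms (2 dp)

212.50


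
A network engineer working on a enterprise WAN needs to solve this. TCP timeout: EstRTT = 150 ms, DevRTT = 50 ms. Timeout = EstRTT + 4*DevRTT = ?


Given: EstRTT = 150 ms, DevRTT = 50 ms
Timeout = EstRTT + 4 * DevRTT
4 * DevRTT = 4 * 50 = 200
Timeout = 150 + 200 = 350 ms

350


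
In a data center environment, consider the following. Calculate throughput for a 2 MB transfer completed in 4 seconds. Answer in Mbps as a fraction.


Given: file = 2 MB, time = 4 s
File in Mb = 2 * 8 = 16 Mb
Throughput = 16 / 4 Mbps
Throughput = 4 Mbps

4


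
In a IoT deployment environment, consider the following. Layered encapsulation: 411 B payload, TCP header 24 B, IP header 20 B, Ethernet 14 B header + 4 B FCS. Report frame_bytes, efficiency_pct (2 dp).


TCP segment = 411 + 24 = 435 B
IP packet = 435 + 20 = 455 B
Ethernet frame = 455 + 14 + 4 = 473 B
Efficiency = app / frame = 411 / 473 = 0.868922 = 86.8922% -> 86.89% (2 dp)

473, 86.89


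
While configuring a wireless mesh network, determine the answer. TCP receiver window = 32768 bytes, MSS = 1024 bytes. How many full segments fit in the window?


Given: RWND = 32768 bytes, MSS = 1024 bytes
Full segments = floor(RWND / MSS)
Full segments = floor(32768 / 1024)
Full segments = floor(32.0) = 32

32


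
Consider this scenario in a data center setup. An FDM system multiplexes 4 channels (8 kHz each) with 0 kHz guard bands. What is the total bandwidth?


Given: 4 channels, 8 kHz each, guard = 0 kHz
Channel bandwidth = 4 * 8 = 32 kHz
Guard bands = 3 gaps * 0 kHz = 0 kHz
Total = 32 + 0 = 32 kHz

32


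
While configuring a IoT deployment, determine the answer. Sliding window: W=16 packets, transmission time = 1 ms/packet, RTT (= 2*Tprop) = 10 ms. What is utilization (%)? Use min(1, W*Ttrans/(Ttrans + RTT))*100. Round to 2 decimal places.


Given: W = 16, Ttrans = 1 ms, RTT = 10 ms (= 2 * Tprop, Tprop = 5 ms)
Cycle time = Ttrans + RTT = 1 + 10 = 11 ms (first packet sent until its ACK returns)
W * Ttrans = 16 * 1 = 16 ms of sending per cycle
W * Ttrans / (Ttrans + RTT) = 16 / 11 = 1.454545
U = min(1, 1.454545) = 1.000000
U% = 100.00%

100.00


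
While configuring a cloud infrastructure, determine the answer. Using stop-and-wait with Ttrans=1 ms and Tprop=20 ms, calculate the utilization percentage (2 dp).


Given: Ttrans = 1 ms, Tprop = 20 ms
RTT = 2 * Tprop = 2 * 20 = 40 ms
U = Ttrans / (Ttrans + RTT)
U = 1 / (1 + 40)
U = 1 / 41 = 0.02439
U% = 2.44%

2.44


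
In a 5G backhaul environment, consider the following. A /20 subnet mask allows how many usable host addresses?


Given: subnet mask /20
Host bits = 32 - 20 = 12
Total addresses = 2^12 = 4096
Usable hosts = 4096 - 2 (network + broadcast) = 4094

4094


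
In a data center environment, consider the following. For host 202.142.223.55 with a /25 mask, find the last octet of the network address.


Given: IP = 202.142.223.55, prefix = /25
Subnet mask = 255.255.255.128
Last octet of IP: 55
Last octet of mask: 128
Network last octet = 55 AND 128 = 0

0


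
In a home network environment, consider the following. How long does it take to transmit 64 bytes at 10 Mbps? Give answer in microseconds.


Given: packet = 64 bytes, bandwidth = 10 Mbps
Packet in bits = 64 * 8 = 512 bits
Bandwidth = 10 * 10^6 = 10000000 bps
Time = 512 / 10000000 seconds
Time in us = 512 * 10^6 / 10000000 = 51.2

51.2


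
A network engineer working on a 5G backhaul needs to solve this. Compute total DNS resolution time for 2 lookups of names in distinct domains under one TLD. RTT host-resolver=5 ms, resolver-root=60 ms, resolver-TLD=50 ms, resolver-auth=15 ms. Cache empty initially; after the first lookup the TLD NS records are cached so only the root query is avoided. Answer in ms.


Lookup 1 (cold cache): local + root + TLD + auth = 5 + 60 + 50 + 15 = 130 ms
Lookups 2..2 (TLD NS cached -> skip root; new domain -> still ask TLD and auth): local + TLD + auth = 5 + 50 + 15 = 70 ms each
Remaining 1 lookups: 1 * 70 = 70 ms
Total = 130 + 70 = 200 ms

200


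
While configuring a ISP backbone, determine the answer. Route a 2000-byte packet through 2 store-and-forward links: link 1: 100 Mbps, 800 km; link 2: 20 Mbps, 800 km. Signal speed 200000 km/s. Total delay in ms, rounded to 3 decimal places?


Packet = 2000 bytes = 16000 bits. Store-and-forward: sum (t_trans + t_prop) per link.
Link 1: t_trans = 16000/(100*10^6) s = 0.1600 ms; t_prop = 800/200000 s = 4.0000 ms; subtotal = 4.1600 ms
Link 2: t_trans = 16000/(20*10^6) s = 0.8000 ms; t_prop = 800/200000 s = 4.0000 ms; subtotal = 4.8000 ms
End-to-end = 4.1600 + 4.8000 = 8.9600 ms -> 8.960 ms (3 dp)

8.960


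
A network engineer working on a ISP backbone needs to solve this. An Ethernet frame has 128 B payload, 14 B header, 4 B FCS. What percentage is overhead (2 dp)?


Given: payload = 128 B, header = 14 B, trailer = 4 B
Overhead bytes = header + trailer = 14 + 4 = 18
Total frame = payload + overhead = 128 + 18 = 146
Overhead % = 18 / 146 * 100 = 12.3288% -> 12.33% (2 dp)

12.33


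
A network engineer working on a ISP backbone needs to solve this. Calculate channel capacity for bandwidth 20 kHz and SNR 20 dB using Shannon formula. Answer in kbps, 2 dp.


Given: B = 20 kHz, SNR = 20 dB
SNR linear = 10^(20/10) = 100
1 + SNR = 101
log2(101) = 6.6582114828
C = 20 * 1000 * 6.6582114828 = 133164.2297 bps
C = 133.164230 kbps -> 133.16 kbps (2 dp)

133.16


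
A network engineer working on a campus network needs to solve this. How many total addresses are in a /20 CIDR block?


Given: CIDR prefix /20
Host bits = 32 - 20 = 12
Total addresses = 2^12 = 4096

4096


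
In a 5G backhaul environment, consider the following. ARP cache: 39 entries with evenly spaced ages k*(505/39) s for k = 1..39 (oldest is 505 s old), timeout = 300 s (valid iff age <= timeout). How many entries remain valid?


Ages are k * 505/39 s for k = 1..39 (spacing = 12.9487 s).
Entry k is valid iff k * 505/39 <= 300 iff k <= 39 * 300 / 505 = 23.1683
n_valid = floor(23.1683) = 23
(n_stale = 39 - 23 = 16)

23


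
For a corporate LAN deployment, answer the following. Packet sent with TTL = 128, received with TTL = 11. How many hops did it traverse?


Given: initial TTL = 128, received TTL = 11
Hops = initial TTL - received TTL
Hops = 128 - 11 = 117

117


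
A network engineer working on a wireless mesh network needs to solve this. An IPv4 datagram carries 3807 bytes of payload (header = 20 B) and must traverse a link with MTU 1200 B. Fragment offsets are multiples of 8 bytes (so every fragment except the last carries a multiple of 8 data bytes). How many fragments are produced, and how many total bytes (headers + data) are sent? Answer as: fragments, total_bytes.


Max data per non-final fragment = floor((MTU - header)/8)*8 = floor((1200 - 20)/8)*8 = floor(1180/8)*8 = 1176 B
Final fragment needs no 8-byte alignment: it can carry up to MTU - header = 1180 B
Non-final fragments needed = ceil((payload - 1180) / 1176) = ceil(2627/1176) = ceil(2.2338) = 3
Number of fragments = 3 + 1 = 4
Fragment sizes (data): 3 * 1176 B + 279 B (last, 279 <= 1180 OK)
Total bytes sent = payload + n_frags * header = 3807 + 4*20 = 3807 + 80 = 3887 B

4, 3887


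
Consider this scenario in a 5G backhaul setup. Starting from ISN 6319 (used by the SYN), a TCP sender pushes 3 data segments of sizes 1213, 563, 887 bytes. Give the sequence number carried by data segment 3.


The SYN occupies sequence number ISN = 6319, so the first data byte is ISN + 1 = 6320.
SEQ of data segment i = (ISN + 1) + sum of payload sizes of segments 1..i-1.
Segment 1: SEQ = 6320, payload = 1213 bytes
Segment 2: SEQ = 7533, payload = 563 bytes
Segment 3: SEQ = 8096, payload = 887 bytes
SEQ of segment 3 = 6320 + 1213 + 563 = 8096

8096


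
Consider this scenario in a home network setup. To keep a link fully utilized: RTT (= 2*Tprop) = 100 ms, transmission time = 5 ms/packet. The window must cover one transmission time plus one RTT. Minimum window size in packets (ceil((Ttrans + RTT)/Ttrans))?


Given: Ttrans = 5 ms, RTT = 100 ms (= 2 * Tprop, Tprop = 50 ms)
Time until first ACK returns = Ttrans + RTT = 5 + 100 = 105 ms
Need W * Ttrans >= Ttrans + RTT  ->  W >= (Ttrans + RTT) / Ttrans
(Ttrans + RTT) / Ttrans = 105 / 5 = 21
W_min = ceil(21) = 21

21


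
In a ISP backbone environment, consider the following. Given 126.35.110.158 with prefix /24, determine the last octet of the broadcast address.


Given: IP = 126.35.110.158, prefix = /24
Host bits = 32 - 24 = 8
Network last octet = 158 AND mask = 0
Host part size = 2^8 - 1 = 255
Broadcast last octet = 0 OR 255 = 255

255


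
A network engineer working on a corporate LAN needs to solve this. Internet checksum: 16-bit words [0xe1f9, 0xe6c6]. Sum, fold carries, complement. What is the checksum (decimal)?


Given words: [0xe1f9, 0xe6c6]
Step 1: Sum all words
Raw sum = 57849 + 59078 = 116927
Step 2: Fold carry: (51391 + 1) = 51392
One's complement = ~51392 & 0xFFFF = 14143

14143


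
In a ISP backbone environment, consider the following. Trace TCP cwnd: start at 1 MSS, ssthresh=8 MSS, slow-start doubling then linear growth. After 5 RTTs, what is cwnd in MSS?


RTT 0: cwnd = 1 MSS (initial)
RTT 1: cwnd = 2 MSS (slow start, doubled)
RTT 2: cwnd = 4 MSS (slow start, doubled)
RTT 3: cwnd = 8 MSS (slow start, doubled)
RTT 4: cwnd = 9 MSS (congestion avoidance, +1)
RTT 5: cwnd = 10 MSS (congestion avoidance, +1)

10


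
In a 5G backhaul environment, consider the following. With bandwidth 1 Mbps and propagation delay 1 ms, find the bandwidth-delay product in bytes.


Given: bandwidth = 1 Mbps, delay = 1 ms
BDP in bits = 1 * 10^6 * 1 / 1000
BDP in bits = 1000
BDP in bytes = 1000 / 8 = 125

125


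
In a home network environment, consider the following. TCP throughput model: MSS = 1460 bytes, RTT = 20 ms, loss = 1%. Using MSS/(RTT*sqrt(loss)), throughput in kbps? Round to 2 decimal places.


Given: MSS = 1460 bytes, RTT = 20 ms, loss = 1%
RTT in seconds = 20 / 1000 = 0.02
Loss rate = 1% = 0.01
sqrt(loss) = sqrt(0.01) = 0.1
Throughput (bytes/s) = 1460 / (0.02 * 0.1) = 730000.0000
Throughput (kbps) = 730000.0000 * 8 / 1000 = 5840.000000 -> 5840.00 kbps (2 dp)

5840.00


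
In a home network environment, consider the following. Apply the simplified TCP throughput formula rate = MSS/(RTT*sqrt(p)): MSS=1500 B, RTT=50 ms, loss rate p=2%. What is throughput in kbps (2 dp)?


Given: MSS = 1500 bytes, RTT = 50 ms, loss = 2%
RTT in seconds = 50 / 1000 = 0.05
Loss rate = 2% = 0.02
sqrt(loss) = sqrt(0.02) = 0.141421356237
Throughput (bytes/s) = 1500 / (0.05 * 0.141421356237) = 212132.0344
Throughput (kbps) = 212132.0344 * 8 / 1000 = 1697.056275 -> 1697.06 kbps (2 dp)

1697.06


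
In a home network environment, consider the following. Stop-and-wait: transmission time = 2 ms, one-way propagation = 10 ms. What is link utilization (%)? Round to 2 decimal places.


Given: Ttrans = 2 ms, Tprop = 10 ms
RTT = 2 * Tprop = 2 * 10 = 20 ms
U = Ttrans / (Ttrans + RTT)
U = 2 / (2 + 20)
U = 2 / 22 = 0.090909
U% = 9.09%

9.09


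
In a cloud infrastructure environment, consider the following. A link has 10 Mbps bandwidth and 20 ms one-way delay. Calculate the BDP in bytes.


Given: bandwidth = 10 Mbps, delay = 20 ms
BDP in bits = 10 * 10^6 * 20 / 1000
BDP in bits = 200000
BDP in bytes = 200000 / 8 = 25000

25000


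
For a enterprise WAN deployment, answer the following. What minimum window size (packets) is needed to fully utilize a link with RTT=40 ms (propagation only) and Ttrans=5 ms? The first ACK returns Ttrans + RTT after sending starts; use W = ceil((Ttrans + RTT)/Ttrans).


Given: Ttrans = 5 ms, RTT = 40 ms (= 2 * Tprop, Tprop = 20 ms)
Time until first ACK returns = Ttrans + RTT = 5 + 40 = 45 ms
Need W * Ttrans >= Ttrans + RTT  ->  W >= (Ttrans + RTT) / Ttrans
(Ttrans + RTT) / Ttrans = 45 / 5 = 9
W_min = ceil(9) = 9

9


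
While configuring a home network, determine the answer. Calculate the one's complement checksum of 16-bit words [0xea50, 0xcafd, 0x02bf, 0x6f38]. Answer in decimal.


Given words: [0xea50, 0xcafd, 0x02bf, 0x6f38]
Step 1: Sum all words
Raw sum = 59984 + 51965 + 703 + 28472 = 141124
Step 2: Fold carry: (10052 + 2) = 10054
One's complement = ~10054 & 0xFFFF = 55481

55481


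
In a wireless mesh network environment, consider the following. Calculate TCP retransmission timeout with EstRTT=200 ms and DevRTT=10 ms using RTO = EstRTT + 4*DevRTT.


Given: EstRTT = 200 ms, DevRTT = 10 ms
Timeout = EstRTT + 4 * DevRTT
4 * DevRTT = 4 * 10 = 40
Timeout = 200 + 40 = 240 ms

240


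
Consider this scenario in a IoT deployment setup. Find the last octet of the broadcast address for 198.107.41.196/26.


Given: IP = 198.107.41.196, prefix = /26
Host bits = 32 - 26 = 6
Network last octet = 196 AND mask = 192
Host part size = 2^6 - 1 = 63
Broadcast last octet = 192 OR 63 = 255

255


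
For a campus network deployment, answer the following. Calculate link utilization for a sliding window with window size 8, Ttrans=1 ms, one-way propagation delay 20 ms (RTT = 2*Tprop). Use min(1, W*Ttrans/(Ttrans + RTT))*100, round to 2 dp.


Given: W = 8, Ttrans = 1 ms, RTT = 40 ms (= 2 * Tprop, Tprop = 20 ms)
Cycle time = Ttrans + RTT = 1 + 40 = 41 ms (first packet sent until its ACK returns)
W * Ttrans = 8 * 1 = 8 ms of sending per cycle
W * Ttrans / (Ttrans + RTT) = 8 / 41 = 0.195122
U = min(1, 0.195122) = 0.195122
U% = 19.51%

19.51


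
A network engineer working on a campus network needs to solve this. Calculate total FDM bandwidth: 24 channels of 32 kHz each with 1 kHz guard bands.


Given: 24 channels, 32 kHz each, guard = 1 kHz
Channel bandwidth = 24 * 32 = 768 kHz
Guard bands = 23 gaps * 1 kHz = 23 kHz
Total = 768 + 23 = 791 kHz

791


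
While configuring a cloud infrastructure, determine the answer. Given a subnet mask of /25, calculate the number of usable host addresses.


Given: subnet mask /25
Host bits = 32 - 25 = 7
Total addresses = 2^7 = 128
Usable hosts = 128 - 2 (network + broadcast) = 126

126


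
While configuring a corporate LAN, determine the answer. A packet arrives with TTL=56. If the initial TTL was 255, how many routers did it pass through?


Given: initial TTL = 255, received TTL = 56
Hops = initial TTL - received TTL
Hops = 255 - 56 = 199

199


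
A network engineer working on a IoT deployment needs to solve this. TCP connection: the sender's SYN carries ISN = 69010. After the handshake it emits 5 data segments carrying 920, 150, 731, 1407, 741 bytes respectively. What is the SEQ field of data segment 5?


The SYN occupies sequence number ISN = 69010, so the first data byte is ISN + 1 = 69011.
SEQ of data segment i = (ISN + 1) + sum of payload sizes of segments 1..i-1.
Segment 1: SEQ = 69011, payload = 920 bytes
Segment 2: SEQ = 69931, payload = 150 bytes
Segment 3: SEQ = 70081, payload = 731 bytes
Segment 4: SEQ = 70812, payload = 1407 bytes
Segment 5: SEQ = 72219, payload = 741 bytes
SEQ of segment 5 = 69011 + 920 + 150 + 731 + 1407 = 72219

72219


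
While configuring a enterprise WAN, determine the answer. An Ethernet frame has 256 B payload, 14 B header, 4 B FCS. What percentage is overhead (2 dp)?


Given: payload = 256 B, header = 14 B, trailer = 4 B
Overhead bytes = header + trailer = 14 + 4 = 18
Total frame = payload + overhead = 256 + 18 = 274
Overhead % = 18 / 274 * 100 = 6.5693% -> 6.57% (2 dp)

6.57


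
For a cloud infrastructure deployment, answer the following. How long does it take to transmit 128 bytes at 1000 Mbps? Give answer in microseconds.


Given: packet = 128 bytes, bandwidth = 1000 Mbps
Packet in bits = 128 * 8 = 1024 bits
Bandwidth = 1000 * 10^6 = 1000000000 bps
Time = 1024 / 1000000000 seconds
Time in us = 1024 * 10^6 / 1000000000 = 1.024

1.024


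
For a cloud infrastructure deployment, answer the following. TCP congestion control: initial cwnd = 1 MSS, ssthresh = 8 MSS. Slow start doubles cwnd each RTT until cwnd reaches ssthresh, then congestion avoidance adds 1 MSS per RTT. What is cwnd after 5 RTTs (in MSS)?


RTT 0: cwnd = 1 MSS (initial)
RTT 1: cwnd = 2 MSS (slow start, doubled)
RTT 2: cwnd = 4 MSS (slow start, doubled)
RTT 3: cwnd = 8 MSS (slow start, doubled)
RTT 4: cwnd = 9 MSS (congestion avoidance, +1)
RTT 5: cwnd = 10 MSS (congestion avoidance, +1)

10


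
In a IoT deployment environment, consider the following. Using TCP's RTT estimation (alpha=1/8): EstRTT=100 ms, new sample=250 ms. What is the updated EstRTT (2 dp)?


Given: EstRTT = 100 ms, SampleRTT = 250 ms, alpha = 1/8
New EstRTT = (1 - alpha) * EstRTT + alpha * SampleRTT
(7/8) * 100 = 87.5
(1/8) * 250 = 31.25
New EstRTT = 87.5 + 31.25 = 118.75 ms -> 118.75 ms (2 dp)

118.75


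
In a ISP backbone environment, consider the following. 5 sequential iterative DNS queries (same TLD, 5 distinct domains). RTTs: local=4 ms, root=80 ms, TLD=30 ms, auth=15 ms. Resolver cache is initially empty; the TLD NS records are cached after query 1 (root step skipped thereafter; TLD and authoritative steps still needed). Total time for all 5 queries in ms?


Lookup 1 (cold cache): local + root + TLD + auth = 4 + 80 + 30 + 15 = 129 ms
Lookups 2..5 (TLD NS cached -> skip root; new domain -> still ask TLD and auth): local + TLD + auth = 4 + 30 + 15 = 49 ms each
Remaining 4 lookups: 4 * 49 = 196 ms
Total = 129 + 196 = 325 ms

325


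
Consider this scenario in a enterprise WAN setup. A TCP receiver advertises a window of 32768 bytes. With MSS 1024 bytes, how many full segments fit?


Given: RWND = 32768 bytes, MSS = 1024 bytes
Full segments = floor(RWND / MSS)
Full segments = floor(32768 / 1024)
Full segments = floor(32.0) = 32

32


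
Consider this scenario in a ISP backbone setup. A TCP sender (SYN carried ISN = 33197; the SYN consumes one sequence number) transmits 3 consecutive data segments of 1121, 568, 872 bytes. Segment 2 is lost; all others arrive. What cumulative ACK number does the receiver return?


SYN uses sequence number 33197; first data byte = ISN + 1 = 33198.
Segment 1: SEQ = 33198, len = 1121 B, covers [33198, 34318]
Segment 2: SEQ = 34319, len = 568 B, covers [34319, 34886] [LOST]
Segment 3: SEQ = 34887, len = 872 B, covers [34887, 35758]
In-order data received: bytes [33198, 34318] (segments 1..1).
Segment 2 missing -> gap begins at byte 34319; later segments buffered out of order.
Cumulative ACK = next expected in-order byte = 33198 + 1121 = 34319

34319


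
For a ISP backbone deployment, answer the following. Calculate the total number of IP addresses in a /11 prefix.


Given: CIDR prefix /11
Host bits = 32 - 11 = 21
Total addresses = 2^21 = 2097152

2097152


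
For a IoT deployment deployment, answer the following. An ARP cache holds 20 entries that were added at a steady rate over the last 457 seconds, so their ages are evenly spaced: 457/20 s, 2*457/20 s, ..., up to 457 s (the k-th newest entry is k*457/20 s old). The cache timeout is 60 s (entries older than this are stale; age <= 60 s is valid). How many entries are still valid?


Ages are k * 457/20 s for k = 1..20 (spacing = 22.8500 s).
Entry k is valid iff k * 457/20 <= 60 iff k <= 20 * 60 / 457 = 2.6258
n_valid = floor(2.6258) = 2
(n_stale = 20 - 2 = 18)

2


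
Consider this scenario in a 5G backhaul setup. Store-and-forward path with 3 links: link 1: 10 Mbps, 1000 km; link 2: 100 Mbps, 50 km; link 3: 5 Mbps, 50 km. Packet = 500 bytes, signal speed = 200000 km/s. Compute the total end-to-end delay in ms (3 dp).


Packet = 500 bytes = 4000 bits. Store-and-forward: sum (t_trans + t_prop) per link.
Link 1: t_trans = 4000/(10*10^6) s = 0.4000 ms; t_prop = 1000/200000 s = 5.0000 ms; subtotal = 5.4000 ms
Link 2: t_trans = 4000/(100*10^6) s = 0.0400 ms; t_prop = 50/200000 s = 0.2500 ms; subtotal = 0.2900 ms
Link 3: t_trans = 4000/(5*10^6) s = 0.8000 ms; t_prop = 50/200000 s = 0.2500 ms; subtotal = 1.0500 ms
End-to-end = 5.4000 + 0.2900 + 1.0500 = 6.7400 ms -> 6.740 ms (3 dp)

6.740


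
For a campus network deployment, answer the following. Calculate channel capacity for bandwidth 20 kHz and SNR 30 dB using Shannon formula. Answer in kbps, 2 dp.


Given: B = 20 kHz, SNR = 30 dB
SNR linear = 10^(30/10) = 1000
1 + SNR = 1001
log2(1001) = 9.9672262588
C = 20 * 1000 * 9.9672262588 = 199344.5252 bps
C = 199.344525 kbps -> 199.34 kbps (2 dp)

199.34


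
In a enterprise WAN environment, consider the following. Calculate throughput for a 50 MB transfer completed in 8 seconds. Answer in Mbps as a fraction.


Given: file = 50 MB, time = 8 s
File in Mb = 50 * 8 = 400 Mb
Throughput = 400 / 8 Mbps
Throughput = 50 Mbps

50


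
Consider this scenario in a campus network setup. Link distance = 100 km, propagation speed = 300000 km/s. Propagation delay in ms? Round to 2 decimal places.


Given: distance = 100 km, speed = 300000 km/s
Delay = distance / speed = 100 / 300000 seconds
Delay in ms = 100 * 1000 / 300000
Delay = 0.3333 ms
Rounded to 2 dp = 0.33 ms

0.33


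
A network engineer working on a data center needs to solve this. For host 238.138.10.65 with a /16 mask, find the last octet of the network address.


Given: IP = 238.138.10.65, prefix = /16
Subnet mask = 255.255.0.0
Last octet of IP: 65
Last octet of mask: 0
Network last octet = 65 AND 0 = 0

0


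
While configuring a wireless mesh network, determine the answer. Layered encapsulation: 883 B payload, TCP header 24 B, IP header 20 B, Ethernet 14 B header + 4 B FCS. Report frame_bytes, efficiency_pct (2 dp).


TCP segment = 883 + 24 = 907 B
IP packet = 907 + 20 = 927 B
Ethernet frame = 927 + 14 + 4 = 945 B
Efficiency = app / frame = 883 / 945 = 0.934392 = 93.4392% -> 93.44% (2 dp)

945, 93.44


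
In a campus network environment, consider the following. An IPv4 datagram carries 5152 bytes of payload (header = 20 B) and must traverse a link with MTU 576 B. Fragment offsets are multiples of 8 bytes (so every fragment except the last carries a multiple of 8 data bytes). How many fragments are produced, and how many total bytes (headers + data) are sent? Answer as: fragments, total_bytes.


Max data per non-final fragment = floor((MTU - header)/8)*8 = floor((576 - 20)/8)*8 = floor(556/8)*8 = 552 B
Final fragment needs no 8-byte alignment: it can carry up to MTU - header = 556 B
Non-final fragments needed = ceil((payload - 556) / 552) = ceil(4596/552) = ceil(8.3261) = 9
Number of fragments = 9 + 1 = 10
Fragment sizes (data): 9 * 552 B + 184 B (last, 184 <= 556 OK)
Total bytes sent = payload + n_frags * header = 5152 + 10*20 = 5152 + 200 = 5352 B

10, 5352


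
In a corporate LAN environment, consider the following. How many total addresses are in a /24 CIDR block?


Given: CIDR prefix /24
Host bits = 32 - 24 = 8
Total addresses = 2^8 = 256

256


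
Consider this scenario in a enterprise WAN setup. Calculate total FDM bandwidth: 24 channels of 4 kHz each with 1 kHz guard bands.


Given: 24 channels, 4 kHz each, guard = 1 kHz
Channel bandwidth = 24 * 4 = 96 kHz
Guard bands = 23 gaps * 1 kHz = 23 kHz
Total = 96 + 23 = 119 kHz

119


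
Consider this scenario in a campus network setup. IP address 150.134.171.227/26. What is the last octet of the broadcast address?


Given: IP = 150.134.171.227, prefix = /26
Host bits = 32 - 26 = 6
Network last octet = 227 AND mask = 192
Host part size = 2^6 - 1 = 63
Broadcast last octet = 192 OR 63 = 255

255


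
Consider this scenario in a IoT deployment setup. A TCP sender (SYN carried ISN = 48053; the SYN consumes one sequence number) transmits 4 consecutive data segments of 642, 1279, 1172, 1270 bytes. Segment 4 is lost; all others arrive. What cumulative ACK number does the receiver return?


SYN uses sequence number 48053; first data byte = ISN + 1 = 48054.
Segment 1: SEQ = 48054, len = 642 B, covers [48054, 48695]
Segment 2: SEQ = 48696, len = 1279 B, covers [48696, 49974]
Segment 3: SEQ = 49975, len = 1172 B, covers [49975, 51146]
Segment 4: SEQ = 51147, len = 1270 B, covers [51147, 52416] [LOST]
In-order data received: bytes [48054, 51146] (segments 1..3).
Segment 4 missing -> gap begins at byte 51147.
Cumulative ACK = next expected in-order byte = 48054 + 642 + 1279 + 1172 = 51147

51147


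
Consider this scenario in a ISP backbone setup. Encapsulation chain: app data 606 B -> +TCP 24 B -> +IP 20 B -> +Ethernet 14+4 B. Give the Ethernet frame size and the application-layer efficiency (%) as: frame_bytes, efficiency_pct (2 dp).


TCP segment = 606 + 24 = 630 B
IP packet = 630 + 20 = 650 B
Ethernet frame = 650 + 14 + 4 = 668 B
Efficiency = app / frame = 606 / 668 = 0.907186 = 90.7186% -> 90.72% (2 dp)

668, 90.72


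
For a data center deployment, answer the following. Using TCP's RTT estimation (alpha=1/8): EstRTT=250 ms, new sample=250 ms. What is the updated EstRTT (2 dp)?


Given: EstRTT = 250 ms, SampleRTT = 250 ms, alpha = 1/8
New EstRTT = (1 - alpha) * EstRTT + alpha * SampleRTT
(7/8) * 250 = 218.75
(1/8) * 250 = 31.25
New EstRTT = 218.75 + 31.25 = 250 ms -> 250.00 ms (2 dp)

250.00


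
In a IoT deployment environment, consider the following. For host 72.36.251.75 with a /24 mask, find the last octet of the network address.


Given: IP = 72.36.251.75, prefix = /24
Subnet mask = 255.255.255.0
Last octet of IP: 75
Last octet of mask: 0
Network last octet = 75 AND 0 = 0

0


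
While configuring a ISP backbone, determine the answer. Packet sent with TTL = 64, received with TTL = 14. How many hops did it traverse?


Given: initial TTL = 64, received TTL = 14
Hops = initial TTL - received TTL
Hops = 64 - 14 = 50

50


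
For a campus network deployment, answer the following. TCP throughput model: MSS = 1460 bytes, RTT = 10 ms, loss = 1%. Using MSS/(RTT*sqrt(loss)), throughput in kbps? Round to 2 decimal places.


Given: MSS = 1460 bytes, RTT = 10 ms, loss = 1%
RTT in seconds = 10 / 1000 = 0.01
Loss rate = 1% = 0.01
sqrt(loss) = sqrt(0.01) = 0.1
Throughput (bytes/s) = 1460 / (0.01 * 0.1) = 1460000.0000
Throughput (kbps) = 1460000.0000 * 8 / 1000 = 11680.000000 -> 11680.00 kbps (2 dp)

11680.00


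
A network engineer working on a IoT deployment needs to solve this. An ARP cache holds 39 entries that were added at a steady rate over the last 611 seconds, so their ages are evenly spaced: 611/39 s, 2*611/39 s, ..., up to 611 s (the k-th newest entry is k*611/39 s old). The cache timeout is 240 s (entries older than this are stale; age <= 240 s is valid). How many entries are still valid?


Ages are k * 611/39 s for k = 1..39 (spacing = 15.6667 s).
Entry k is valid iff k * 611/39 <= 240 iff k <= 39 * 240 / 611 = 15.3191
n_valid = floor(15.3191) = 15
(n_stale = 39 - 15 = 24)

15


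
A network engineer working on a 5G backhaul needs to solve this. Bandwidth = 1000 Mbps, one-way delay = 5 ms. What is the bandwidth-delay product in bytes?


Given: bandwidth = 1000 Mbps, delay = 5 ms
BDP in bits = 1000 * 10^6 * 5 / 1000
BDP in bits = 5000000
BDP in bytes = 5000000 / 8 = 625000

625000


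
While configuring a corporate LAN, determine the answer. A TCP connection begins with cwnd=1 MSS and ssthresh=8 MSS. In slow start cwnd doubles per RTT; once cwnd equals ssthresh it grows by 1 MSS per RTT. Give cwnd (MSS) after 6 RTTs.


RTT 0: cwnd = 1 MSS (initial)
RTT 1: cwnd = 2 MSS (slow start, doubled)
RTT 2: cwnd = 4 MSS (slow start, doubled)
RTT 3: cwnd = 8 MSS (slow start, doubled)
RTT 4: cwnd = 9 MSS (congestion avoidance, +1)
RTT 5: cwnd = 10 MSS (congestion avoidance, +1)
RTT 6: cwnd = 11 MSS (congestion avoidance, +1)

11


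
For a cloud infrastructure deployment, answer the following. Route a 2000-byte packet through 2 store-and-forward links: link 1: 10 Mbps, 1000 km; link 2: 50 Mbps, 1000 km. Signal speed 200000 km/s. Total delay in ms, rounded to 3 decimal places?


Packet = 2000 bytes = 16000 bits. Store-and-forward: sum (t_trans + t_prop) per link.
Link 1: t_trans = 16000/(10*10^6) s = 1.6000 ms; t_prop = 1000/200000 s = 5.0000 ms; subtotal = 6.6000 ms
Link 2: t_trans = 16000/(50*10^6) s = 0.3200 ms; t_prop = 1000/200000 s = 5.0000 ms; subtotal = 5.3200 ms
End-to-end = 6.6000 + 5.3200 = 11.9200 ms -> 11.920 ms (3 dp)

11.920


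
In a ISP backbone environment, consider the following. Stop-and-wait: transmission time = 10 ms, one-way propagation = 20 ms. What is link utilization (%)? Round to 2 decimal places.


Given: Ttrans = 10 ms, Tprop = 20 ms
RTT = 2 * Tprop = 2 * 20 = 40 ms
U = Ttrans / (Ttrans + RTT)
U = 10 / (10 + 40)
U = 10 / 50 = 0.2
U% = 20.00%

20.00


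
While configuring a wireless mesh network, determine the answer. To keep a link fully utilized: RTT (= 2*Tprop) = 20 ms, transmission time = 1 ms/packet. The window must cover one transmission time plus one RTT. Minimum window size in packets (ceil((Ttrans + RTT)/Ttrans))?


Given: Ttrans = 1 ms, RTT = 20 ms (= 2 * Tprop, Tprop = 10 ms)
Time until first ACK returns = Ttrans + RTT = 1 + 20 = 21 ms
Need W * Ttrans >= Ttrans + RTT  ->  W >= (Ttrans + RTT) / Ttrans
(Ttrans + RTT) / Ttrans = 21 / 1 = 21
W_min = ceil(21) = 21

21


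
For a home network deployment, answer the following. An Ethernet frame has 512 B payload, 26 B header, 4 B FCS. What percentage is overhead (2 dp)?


Given: payload = 512 B, header = 26 B, trailer = 4 B
Overhead bytes = header + trailer = 26 + 4 = 30
Total frame = payload + overhead = 512 + 30 = 542
Overhead % = 30 / 542 * 100 = 5.5351% -> 5.54% (2 dp)

5.54


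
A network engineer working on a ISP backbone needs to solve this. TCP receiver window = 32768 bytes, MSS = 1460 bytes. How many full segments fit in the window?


Given: RWND = 32768 bytes, MSS = 1460 bytes
Full segments = floor(RWND / MSS)
Full segments = floor(32768 / 1460)
Full segments = floor(22.4438) = 22

22


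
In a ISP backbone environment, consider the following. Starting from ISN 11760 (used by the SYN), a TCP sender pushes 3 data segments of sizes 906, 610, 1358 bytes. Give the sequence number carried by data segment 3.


The SYN occupies sequence number ISN = 11760, so the first data byte is ISN + 1 = 11761.
SEQ of data segment i = (ISN + 1) + sum of payload sizes of segments 1..i-1.
Segment 1: SEQ = 11761, payload = 906 bytes
Segment 2: SEQ = 12667, payload = 610 bytes
Segment 3: SEQ = 13277, payload = 1358 bytes
SEQ of segment 3 = 11761 + 906 + 610 = 13277

13277


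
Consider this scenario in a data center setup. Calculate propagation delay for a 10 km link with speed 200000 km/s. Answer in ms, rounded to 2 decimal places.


Given: distance = 10 km, speed = 200000 km/s
Delay = distance / speed = 10 / 200000 seconds
Delay in ms = 10 * 1000 / 200000
Delay = 0.0500 ms
Rounded to 2 dp = 0.05 ms

0.05


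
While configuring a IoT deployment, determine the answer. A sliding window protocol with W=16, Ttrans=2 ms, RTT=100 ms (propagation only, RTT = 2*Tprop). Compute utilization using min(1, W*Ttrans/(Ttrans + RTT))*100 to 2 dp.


Given: W = 16, Ttrans = 2 ms, RTT = 100 ms (= 2 * Tprop, Tprop = 50 ms)
Cycle time = Ttrans + RTT = 2 + 100 = 102 ms (first packet sent until its ACK returns)
W * Ttrans = 16 * 2 = 32 ms of sending per cycle
W * Ttrans / (Ttrans + RTT) = 32 / 102 = 0.313725
U = min(1, 0.313725) = 0.313725
U% = 31.37%

31.37


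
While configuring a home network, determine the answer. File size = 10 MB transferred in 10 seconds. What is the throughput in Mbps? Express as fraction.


Given: file = 10 MB, time = 10 s
File in Mb = 10 * 8 = 80 Mb
Throughput = 80 / 10 Mbps
Throughput = 8 Mbps

8


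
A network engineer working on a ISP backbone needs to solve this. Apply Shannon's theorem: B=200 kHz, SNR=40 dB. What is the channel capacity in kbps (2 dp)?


Given: B = 200 kHz, SNR = 40 dB
SNR linear = 10^(40/10) = 10000
1 + SNR = 10001
log2(10001) = 13.2878566418
C = 200 * 1000 * 13.2878566418 = 2657571.3284 bps
C = 2657.571328 kbps -> 2657.57 kbps (2 dp)

2657.57


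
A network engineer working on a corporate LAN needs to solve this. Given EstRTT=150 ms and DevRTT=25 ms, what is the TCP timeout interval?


Given: EstRTT = 150 ms, DevRTT = 25 ms
Timeout = EstRTT + 4 * DevRTT
4 * DevRTT = 4 * 25 = 100
Timeout = 150 + 100 = 250 ms

250


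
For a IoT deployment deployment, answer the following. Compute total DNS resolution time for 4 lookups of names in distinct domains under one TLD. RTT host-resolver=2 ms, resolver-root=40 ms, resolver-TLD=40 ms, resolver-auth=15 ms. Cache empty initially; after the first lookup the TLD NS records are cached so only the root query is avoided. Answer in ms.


Lookup 1 (cold cache): local + root + TLD + auth = 2 + 40 + 40 + 15 = 97 ms
Lookups 2..4 (TLD NS cached -> skip root; new domain -> still ask TLD and auth): local + TLD + auth = 2 + 40 + 15 = 57 ms each
Remaining 3 lookups: 3 * 57 = 171 ms
Total = 97 + 171 = 268 ms

268


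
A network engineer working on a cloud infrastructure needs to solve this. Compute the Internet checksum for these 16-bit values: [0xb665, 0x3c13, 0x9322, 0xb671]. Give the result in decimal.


Given words: [0xb665, 0x3c13, 0x9322, 0xb671]
Step 1: Sum all words
Raw sum = 46693 + 15379 + 37666 + 46705 = 146443
Step 2: Fold carry: (15371 + 2) = 15373
One's complement = ~15373 & 0xFFFF = 50162

50162


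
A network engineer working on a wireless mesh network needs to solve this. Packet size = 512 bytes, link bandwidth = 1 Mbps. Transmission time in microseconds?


Given: packet = 512 bytes, bandwidth = 1 Mbps
Packet in bits = 512 * 8 = 4096 bits
Bandwidth = 1 * 10^6 = 1000000 bps
Time = 4096 / 1000000 seconds
Time in us = 4096 * 10^6 / 1000000 = 4096

4096


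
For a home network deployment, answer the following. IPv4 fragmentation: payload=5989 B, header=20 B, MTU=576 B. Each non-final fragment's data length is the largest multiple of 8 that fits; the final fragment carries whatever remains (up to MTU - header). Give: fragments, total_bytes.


Max data per non-final fragment = floor((MTU - header)/8)*8 = floor((576 - 20)/8)*8 = floor(556/8)*8 = 552 B
Final fragment needs no 8-byte alignment: it can carry up to MTU - header = 556 B
Non-final fragments needed = ceil((payload - 556) / 552) = ceil(5433/552) = ceil(9.8424) = 10
Number of fragments = 10 + 1 = 11
Fragment sizes (data): 10 * 552 B + 469 B (last, 469 <= 556 OK)
Total bytes sent = payload + n_frags * header = 5989 + 11*20 = 5989 + 220 = 6209 B

11, 6209


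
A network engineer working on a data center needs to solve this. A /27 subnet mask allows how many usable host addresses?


Given: subnet mask /27
Host bits = 32 - 27 = 5
Total addresses = 2^5 = 32
Usable hosts = 32 - 2 (network + broadcast) = 30

30


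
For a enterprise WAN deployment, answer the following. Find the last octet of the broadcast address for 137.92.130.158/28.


Given: IP = 137.92.130.158, prefix = /28
Host bits = 32 - 28 = 4
Network last octet = 158 AND mask = 144
Host part size = 2^4 - 1 = 15
Broadcast last octet = 144 OR 15 = 159

159


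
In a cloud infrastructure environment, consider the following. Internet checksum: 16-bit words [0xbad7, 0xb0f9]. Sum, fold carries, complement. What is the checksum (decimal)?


Given words: [0xbad7, 0xb0f9]
Step 1: Sum all words
Raw sum = 47831 + 45305 = 93136
Step 2: Fold carry: (27600 + 1) = 27601
One's complement = ~27601 & 0xFFFF = 37934

37934


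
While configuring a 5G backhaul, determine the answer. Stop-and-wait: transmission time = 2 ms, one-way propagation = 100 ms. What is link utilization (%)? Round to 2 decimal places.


Given: Ttrans = 2 ms, Tprop = 100 ms
RTT = 2 * Tprop = 2 * 100 = 200 ms
U = Ttrans / (Ttrans + RTT)
U = 2 / (2 + 200)
U = 2 / 202 = 0.009901
U% = 0.99%

0.99


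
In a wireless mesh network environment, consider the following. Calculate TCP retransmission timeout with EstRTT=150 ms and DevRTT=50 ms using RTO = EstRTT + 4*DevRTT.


Given: EstRTT = 150 ms, DevRTT = 50 ms
Timeout = EstRTT + 4 * DevRTT
4 * DevRTT = 4 * 50 = 200
Timeout = 150 + 200 = 350 ms

350


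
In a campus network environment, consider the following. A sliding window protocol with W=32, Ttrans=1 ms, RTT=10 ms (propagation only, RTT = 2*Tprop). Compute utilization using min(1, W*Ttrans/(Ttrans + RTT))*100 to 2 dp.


Given: W = 32, Ttrans = 1 ms, RTT = 10 ms (= 2 * Tprop, Tprop = 5 ms)
Cycle time = Ttrans + RTT = 1 + 10 = 11 ms (first packet sent until its ACK returns)
W * Ttrans = 32 * 1 = 32 ms of sending per cycle
W * Ttrans / (Ttrans + RTT) = 32 / 11 = 2.909091
U = min(1, 2.909091) = 1.000000
U% = 100.00%

100.00


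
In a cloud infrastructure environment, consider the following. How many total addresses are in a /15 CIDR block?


Given: CIDR prefix /15
Host bits = 32 - 15 = 17
Total addresses = 2^17 = 131072

131072


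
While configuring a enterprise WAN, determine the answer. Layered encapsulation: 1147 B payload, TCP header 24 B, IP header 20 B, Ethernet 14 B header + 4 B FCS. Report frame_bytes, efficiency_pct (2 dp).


TCP segment = 1147 + 24 = 1171 B
IP packet = 1171 + 20 = 1191 B
Ethernet frame = 1191 + 14 + 4 = 1209 B
Efficiency = app / frame = 1147 / 1209 = 0.948718 = 94.8718% -> 94.87% (2 dp)

1209, 94.87


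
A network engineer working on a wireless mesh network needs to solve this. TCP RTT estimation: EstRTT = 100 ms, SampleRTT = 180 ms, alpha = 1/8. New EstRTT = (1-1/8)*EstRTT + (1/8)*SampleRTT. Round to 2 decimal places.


Given: EstRTT = 100 ms, SampleRTT = 180 ms, alpha = 1/8
New EstRTT = (1 - alpha) * EstRTT + alpha * SampleRTT
(7/8) * 100 = 87.5
(1/8) * 180 = 22.5
New EstRTT = 87.5 + 22.5 = 110 ms -> 110.00 ms (2 dp)

110.00


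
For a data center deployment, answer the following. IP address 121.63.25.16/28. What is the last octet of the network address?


Given: IP = 121.63.25.16, prefix = /28
Subnet mask = 255.255.255.240
Last octet of IP: 16
Last octet of mask: 240
Network last octet = 16 AND 240 = 16

16


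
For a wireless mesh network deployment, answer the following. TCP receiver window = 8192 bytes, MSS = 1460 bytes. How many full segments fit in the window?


Given: RWND = 8192 bytes, MSS = 1460 bytes
Full segments = floor(RWND / MSS)
Full segments = floor(8192 / 1460)
Full segments = floor(5.611) = 5

5


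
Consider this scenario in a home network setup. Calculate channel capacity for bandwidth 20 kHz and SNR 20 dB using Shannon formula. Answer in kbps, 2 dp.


Given: B = 20 kHz, SNR = 20 dB
SNR linear = 10^(20/10) = 100
1 + SNR = 101
log2(101) = 6.6582114828
C = 20 * 1000 * 6.6582114828 = 133164.2297 bps
C = 133.164230 kbps -> 133.16 kbps (2 dp)

133.16


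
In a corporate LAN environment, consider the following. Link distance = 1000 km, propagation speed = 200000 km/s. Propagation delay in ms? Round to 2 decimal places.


Given: distance = 1000 km, speed = 200000 km/s
Delay = distance / speed = 1000 / 200000 seconds
Delay in ms = 1000 * 1000 / 200000
Delay = 5.0000 ms
Rounded to 2 dp = 5.00 ms

5.00
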